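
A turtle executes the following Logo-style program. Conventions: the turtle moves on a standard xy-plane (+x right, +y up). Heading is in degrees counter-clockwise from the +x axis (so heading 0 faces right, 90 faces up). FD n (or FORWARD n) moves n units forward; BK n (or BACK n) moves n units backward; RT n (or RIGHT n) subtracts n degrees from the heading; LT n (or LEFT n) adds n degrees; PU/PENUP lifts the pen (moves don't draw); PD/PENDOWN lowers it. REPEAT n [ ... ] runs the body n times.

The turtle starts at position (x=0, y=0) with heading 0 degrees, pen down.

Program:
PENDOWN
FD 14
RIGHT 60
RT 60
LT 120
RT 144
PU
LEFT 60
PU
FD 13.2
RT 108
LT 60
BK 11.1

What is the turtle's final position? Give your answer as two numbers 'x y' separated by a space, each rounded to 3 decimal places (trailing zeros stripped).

Executing turtle program step by step:
Start: pos=(0,0), heading=0, pen down
PD: pen down
FD 14: (0,0) -> (14,0) [heading=0, draw]
RT 60: heading 0 -> 300
RT 60: heading 300 -> 240
LT 120: heading 240 -> 0
RT 144: heading 0 -> 216
PU: pen up
LT 60: heading 216 -> 276
PU: pen up
FD 13.2: (14,0) -> (15.38,-13.128) [heading=276, move]
RT 108: heading 276 -> 168
LT 60: heading 168 -> 228
BK 11.1: (15.38,-13.128) -> (22.807,-4.879) [heading=228, move]
Final: pos=(22.807,-4.879), heading=228, 1 segment(s) drawn

Answer: 22.807 -4.879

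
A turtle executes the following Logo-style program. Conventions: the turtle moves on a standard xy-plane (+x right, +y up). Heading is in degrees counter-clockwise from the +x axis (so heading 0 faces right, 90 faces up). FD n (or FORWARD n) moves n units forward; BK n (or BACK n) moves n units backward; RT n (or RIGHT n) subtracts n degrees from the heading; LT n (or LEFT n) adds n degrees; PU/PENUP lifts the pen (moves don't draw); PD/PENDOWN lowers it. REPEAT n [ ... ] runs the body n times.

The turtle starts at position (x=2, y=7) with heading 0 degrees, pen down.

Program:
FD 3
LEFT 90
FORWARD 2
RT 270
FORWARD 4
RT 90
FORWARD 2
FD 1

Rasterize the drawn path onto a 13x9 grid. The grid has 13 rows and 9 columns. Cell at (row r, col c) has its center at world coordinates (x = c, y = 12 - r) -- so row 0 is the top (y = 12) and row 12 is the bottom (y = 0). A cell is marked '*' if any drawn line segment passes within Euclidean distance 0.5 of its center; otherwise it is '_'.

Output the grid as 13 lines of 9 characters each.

Segment 0: (2,7) -> (5,7)
Segment 1: (5,7) -> (5,9)
Segment 2: (5,9) -> (1,9)
Segment 3: (1,9) -> (1,11)
Segment 4: (1,11) -> (1,12)

Answer: _*_______
_*_______
_*_______
_*****___
_____*___
__****___
_________
_________
_________
_________
_________
_________
_________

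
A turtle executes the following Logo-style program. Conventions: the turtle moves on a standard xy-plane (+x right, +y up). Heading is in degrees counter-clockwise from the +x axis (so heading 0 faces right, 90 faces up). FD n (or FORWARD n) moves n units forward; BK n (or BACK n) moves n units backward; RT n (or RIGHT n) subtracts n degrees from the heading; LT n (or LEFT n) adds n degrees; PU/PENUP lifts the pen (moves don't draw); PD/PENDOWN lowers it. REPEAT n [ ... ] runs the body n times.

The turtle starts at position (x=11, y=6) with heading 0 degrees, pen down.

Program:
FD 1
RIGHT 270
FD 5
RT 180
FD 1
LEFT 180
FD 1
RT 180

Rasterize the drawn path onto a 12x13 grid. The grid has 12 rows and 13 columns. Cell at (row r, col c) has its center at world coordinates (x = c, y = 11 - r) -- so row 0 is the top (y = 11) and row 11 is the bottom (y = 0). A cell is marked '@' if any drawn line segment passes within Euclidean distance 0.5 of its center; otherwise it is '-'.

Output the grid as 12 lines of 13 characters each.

Answer: ------------@
------------@
------------@
------------@
------------@
-----------@@
-------------
-------------
-------------
-------------
-------------
-------------

Derivation:
Segment 0: (11,6) -> (12,6)
Segment 1: (12,6) -> (12,11)
Segment 2: (12,11) -> (12,10)
Segment 3: (12,10) -> (12,11)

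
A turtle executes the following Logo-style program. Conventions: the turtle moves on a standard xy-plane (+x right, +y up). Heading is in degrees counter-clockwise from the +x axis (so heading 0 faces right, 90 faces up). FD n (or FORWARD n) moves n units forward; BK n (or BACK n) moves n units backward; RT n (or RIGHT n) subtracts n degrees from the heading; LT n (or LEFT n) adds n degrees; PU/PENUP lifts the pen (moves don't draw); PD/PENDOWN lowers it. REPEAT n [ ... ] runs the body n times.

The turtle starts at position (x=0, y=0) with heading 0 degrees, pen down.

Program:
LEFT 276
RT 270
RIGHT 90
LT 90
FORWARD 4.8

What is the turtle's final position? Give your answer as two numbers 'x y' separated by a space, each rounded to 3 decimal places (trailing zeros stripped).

Executing turtle program step by step:
Start: pos=(0,0), heading=0, pen down
LT 276: heading 0 -> 276
RT 270: heading 276 -> 6
RT 90: heading 6 -> 276
LT 90: heading 276 -> 6
FD 4.8: (0,0) -> (4.774,0.502) [heading=6, draw]
Final: pos=(4.774,0.502), heading=6, 1 segment(s) drawn

Answer: 4.774 0.502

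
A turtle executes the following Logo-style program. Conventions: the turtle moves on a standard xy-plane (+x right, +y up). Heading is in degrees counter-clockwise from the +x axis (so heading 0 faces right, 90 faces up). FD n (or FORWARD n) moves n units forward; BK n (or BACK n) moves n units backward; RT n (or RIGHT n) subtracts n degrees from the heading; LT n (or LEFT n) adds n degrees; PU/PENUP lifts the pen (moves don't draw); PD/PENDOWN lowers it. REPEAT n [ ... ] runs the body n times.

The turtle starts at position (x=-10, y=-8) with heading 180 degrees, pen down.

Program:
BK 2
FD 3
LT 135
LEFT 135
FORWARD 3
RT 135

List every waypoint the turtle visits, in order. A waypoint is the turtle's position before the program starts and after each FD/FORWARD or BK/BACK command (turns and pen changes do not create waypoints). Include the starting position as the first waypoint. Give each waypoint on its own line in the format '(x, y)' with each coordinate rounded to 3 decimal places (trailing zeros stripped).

Executing turtle program step by step:
Start: pos=(-10,-8), heading=180, pen down
BK 2: (-10,-8) -> (-8,-8) [heading=180, draw]
FD 3: (-8,-8) -> (-11,-8) [heading=180, draw]
LT 135: heading 180 -> 315
LT 135: heading 315 -> 90
FD 3: (-11,-8) -> (-11,-5) [heading=90, draw]
RT 135: heading 90 -> 315
Final: pos=(-11,-5), heading=315, 3 segment(s) drawn
Waypoints (4 total):
(-10, -8)
(-8, -8)
(-11, -8)
(-11, -5)

Answer: (-10, -8)
(-8, -8)
(-11, -8)
(-11, -5)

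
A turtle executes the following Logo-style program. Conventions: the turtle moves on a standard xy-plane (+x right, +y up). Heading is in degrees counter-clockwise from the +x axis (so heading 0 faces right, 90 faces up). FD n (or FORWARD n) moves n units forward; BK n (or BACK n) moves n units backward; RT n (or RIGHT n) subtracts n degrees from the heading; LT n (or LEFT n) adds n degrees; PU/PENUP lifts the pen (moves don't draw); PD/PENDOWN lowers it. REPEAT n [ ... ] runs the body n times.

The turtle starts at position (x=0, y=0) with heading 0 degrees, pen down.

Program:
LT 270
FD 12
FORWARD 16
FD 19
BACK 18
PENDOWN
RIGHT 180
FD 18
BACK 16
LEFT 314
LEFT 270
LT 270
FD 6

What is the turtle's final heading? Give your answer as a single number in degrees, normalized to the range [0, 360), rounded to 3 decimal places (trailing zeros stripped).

Answer: 224

Derivation:
Executing turtle program step by step:
Start: pos=(0,0), heading=0, pen down
LT 270: heading 0 -> 270
FD 12: (0,0) -> (0,-12) [heading=270, draw]
FD 16: (0,-12) -> (0,-28) [heading=270, draw]
FD 19: (0,-28) -> (0,-47) [heading=270, draw]
BK 18: (0,-47) -> (0,-29) [heading=270, draw]
PD: pen down
RT 180: heading 270 -> 90
FD 18: (0,-29) -> (0,-11) [heading=90, draw]
BK 16: (0,-11) -> (0,-27) [heading=90, draw]
LT 314: heading 90 -> 44
LT 270: heading 44 -> 314
LT 270: heading 314 -> 224
FD 6: (0,-27) -> (-4.316,-31.168) [heading=224, draw]
Final: pos=(-4.316,-31.168), heading=224, 7 segment(s) drawn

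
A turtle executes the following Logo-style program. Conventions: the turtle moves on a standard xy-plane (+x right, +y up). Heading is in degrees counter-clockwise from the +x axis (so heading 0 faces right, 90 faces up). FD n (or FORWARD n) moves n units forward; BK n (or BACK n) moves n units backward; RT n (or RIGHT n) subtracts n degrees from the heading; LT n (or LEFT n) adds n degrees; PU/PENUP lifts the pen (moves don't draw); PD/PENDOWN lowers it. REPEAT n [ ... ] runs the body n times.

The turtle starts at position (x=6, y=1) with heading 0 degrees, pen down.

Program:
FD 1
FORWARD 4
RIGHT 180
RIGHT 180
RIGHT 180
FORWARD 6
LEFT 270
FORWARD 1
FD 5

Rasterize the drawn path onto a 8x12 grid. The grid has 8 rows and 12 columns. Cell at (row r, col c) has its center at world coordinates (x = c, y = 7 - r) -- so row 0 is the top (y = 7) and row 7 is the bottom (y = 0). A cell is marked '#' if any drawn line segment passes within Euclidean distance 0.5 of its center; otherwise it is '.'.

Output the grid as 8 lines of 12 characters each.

Segment 0: (6,1) -> (7,1)
Segment 1: (7,1) -> (11,1)
Segment 2: (11,1) -> (5,1)
Segment 3: (5,1) -> (5,2)
Segment 4: (5,2) -> (5,7)

Answer: .....#......
.....#......
.....#......
.....#......
.....#......
.....#......
.....#######
............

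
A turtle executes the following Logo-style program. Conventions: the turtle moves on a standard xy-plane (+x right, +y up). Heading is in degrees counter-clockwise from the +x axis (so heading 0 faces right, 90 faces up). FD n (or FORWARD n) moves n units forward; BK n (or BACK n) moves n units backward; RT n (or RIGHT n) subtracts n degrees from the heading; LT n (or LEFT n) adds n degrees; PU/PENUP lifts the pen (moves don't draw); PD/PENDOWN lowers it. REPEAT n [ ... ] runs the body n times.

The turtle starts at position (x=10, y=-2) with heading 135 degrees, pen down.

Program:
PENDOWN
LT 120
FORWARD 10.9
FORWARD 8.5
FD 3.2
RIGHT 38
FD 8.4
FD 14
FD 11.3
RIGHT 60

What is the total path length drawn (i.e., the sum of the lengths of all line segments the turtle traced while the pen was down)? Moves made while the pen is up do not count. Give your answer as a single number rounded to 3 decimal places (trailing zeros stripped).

Answer: 56.3

Derivation:
Executing turtle program step by step:
Start: pos=(10,-2), heading=135, pen down
PD: pen down
LT 120: heading 135 -> 255
FD 10.9: (10,-2) -> (7.179,-12.529) [heading=255, draw]
FD 8.5: (7.179,-12.529) -> (4.979,-20.739) [heading=255, draw]
FD 3.2: (4.979,-20.739) -> (4.151,-23.83) [heading=255, draw]
RT 38: heading 255 -> 217
FD 8.4: (4.151,-23.83) -> (-2.558,-28.885) [heading=217, draw]
FD 14: (-2.558,-28.885) -> (-13.739,-37.311) [heading=217, draw]
FD 11.3: (-13.739,-37.311) -> (-22.763,-44.111) [heading=217, draw]
RT 60: heading 217 -> 157
Final: pos=(-22.763,-44.111), heading=157, 6 segment(s) drawn

Segment lengths:
  seg 1: (10,-2) -> (7.179,-12.529), length = 10.9
  seg 2: (7.179,-12.529) -> (4.979,-20.739), length = 8.5
  seg 3: (4.979,-20.739) -> (4.151,-23.83), length = 3.2
  seg 4: (4.151,-23.83) -> (-2.558,-28.885), length = 8.4
  seg 5: (-2.558,-28.885) -> (-13.739,-37.311), length = 14
  seg 6: (-13.739,-37.311) -> (-22.763,-44.111), length = 11.3
Total = 56.3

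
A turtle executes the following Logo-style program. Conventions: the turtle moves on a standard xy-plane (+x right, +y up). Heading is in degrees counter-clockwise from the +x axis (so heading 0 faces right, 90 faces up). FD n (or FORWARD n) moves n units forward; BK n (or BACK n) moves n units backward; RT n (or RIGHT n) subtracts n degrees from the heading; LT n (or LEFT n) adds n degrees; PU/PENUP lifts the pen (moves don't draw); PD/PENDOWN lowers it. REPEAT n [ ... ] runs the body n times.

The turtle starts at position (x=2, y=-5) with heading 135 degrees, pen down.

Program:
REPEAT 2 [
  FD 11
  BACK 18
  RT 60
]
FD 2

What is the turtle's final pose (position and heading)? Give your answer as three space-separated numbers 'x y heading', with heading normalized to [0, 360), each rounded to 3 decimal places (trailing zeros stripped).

Executing turtle program step by step:
Start: pos=(2,-5), heading=135, pen down
REPEAT 2 [
  -- iteration 1/2 --
  FD 11: (2,-5) -> (-5.778,2.778) [heading=135, draw]
  BK 18: (-5.778,2.778) -> (6.95,-9.95) [heading=135, draw]
  RT 60: heading 135 -> 75
  -- iteration 2/2 --
  FD 11: (6.95,-9.95) -> (9.797,0.675) [heading=75, draw]
  BK 18: (9.797,0.675) -> (5.138,-16.711) [heading=75, draw]
  RT 60: heading 75 -> 15
]
FD 2: (5.138,-16.711) -> (7.07,-16.194) [heading=15, draw]
Final: pos=(7.07,-16.194), heading=15, 5 segment(s) drawn

Answer: 7.07 -16.194 15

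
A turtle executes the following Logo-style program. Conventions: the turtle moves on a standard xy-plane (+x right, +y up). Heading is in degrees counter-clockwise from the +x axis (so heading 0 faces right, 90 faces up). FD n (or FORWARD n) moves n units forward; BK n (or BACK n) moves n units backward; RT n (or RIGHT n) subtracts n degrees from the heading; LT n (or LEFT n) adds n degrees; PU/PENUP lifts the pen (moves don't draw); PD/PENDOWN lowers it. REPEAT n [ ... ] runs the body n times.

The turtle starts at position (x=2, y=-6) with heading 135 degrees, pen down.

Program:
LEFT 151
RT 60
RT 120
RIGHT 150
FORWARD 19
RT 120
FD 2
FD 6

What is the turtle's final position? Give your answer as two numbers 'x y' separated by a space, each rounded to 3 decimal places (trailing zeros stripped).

Executing turtle program step by step:
Start: pos=(2,-6), heading=135, pen down
LT 151: heading 135 -> 286
RT 60: heading 286 -> 226
RT 120: heading 226 -> 106
RT 150: heading 106 -> 316
FD 19: (2,-6) -> (15.667,-19.199) [heading=316, draw]
RT 120: heading 316 -> 196
FD 2: (15.667,-19.199) -> (13.745,-19.75) [heading=196, draw]
FD 6: (13.745,-19.75) -> (7.977,-21.404) [heading=196, draw]
Final: pos=(7.977,-21.404), heading=196, 3 segment(s) drawn

Answer: 7.977 -21.404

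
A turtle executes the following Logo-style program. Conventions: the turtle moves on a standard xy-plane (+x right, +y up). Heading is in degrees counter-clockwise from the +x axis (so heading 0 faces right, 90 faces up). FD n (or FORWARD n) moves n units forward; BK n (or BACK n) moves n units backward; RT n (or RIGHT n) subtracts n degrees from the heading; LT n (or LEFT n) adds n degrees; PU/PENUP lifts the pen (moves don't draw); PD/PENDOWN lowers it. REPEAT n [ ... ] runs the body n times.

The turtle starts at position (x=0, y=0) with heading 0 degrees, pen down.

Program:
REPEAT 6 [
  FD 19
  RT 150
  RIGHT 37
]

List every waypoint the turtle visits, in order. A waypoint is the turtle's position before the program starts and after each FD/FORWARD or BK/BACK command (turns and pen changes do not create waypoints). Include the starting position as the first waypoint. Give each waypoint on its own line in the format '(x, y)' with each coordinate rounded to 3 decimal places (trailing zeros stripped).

Executing turtle program step by step:
Start: pos=(0,0), heading=0, pen down
REPEAT 6 [
  -- iteration 1/6 --
  FD 19: (0,0) -> (19,0) [heading=0, draw]
  RT 150: heading 0 -> 210
  RT 37: heading 210 -> 173
  -- iteration 2/6 --
  FD 19: (19,0) -> (0.142,2.316) [heading=173, draw]
  RT 150: heading 173 -> 23
  RT 37: heading 23 -> 346
  -- iteration 3/6 --
  FD 19: (0.142,2.316) -> (18.577,-2.281) [heading=346, draw]
  RT 150: heading 346 -> 196
  RT 37: heading 196 -> 159
  -- iteration 4/6 --
  FD 19: (18.577,-2.281) -> (0.839,4.528) [heading=159, draw]
  RT 150: heading 159 -> 9
  RT 37: heading 9 -> 332
  -- iteration 5/6 --
  FD 19: (0.839,4.528) -> (17.615,-4.392) [heading=332, draw]
  RT 150: heading 332 -> 182
  RT 37: heading 182 -> 145
  -- iteration 6/6 --
  FD 19: (17.615,-4.392) -> (2.051,6.506) [heading=145, draw]
  RT 150: heading 145 -> 355
  RT 37: heading 355 -> 318
]
Final: pos=(2.051,6.506), heading=318, 6 segment(s) drawn
Waypoints (7 total):
(0, 0)
(19, 0)
(0.142, 2.316)
(18.577, -2.281)
(0.839, 4.528)
(17.615, -4.392)
(2.051, 6.506)

Answer: (0, 0)
(19, 0)
(0.142, 2.316)
(18.577, -2.281)
(0.839, 4.528)
(17.615, -4.392)
(2.051, 6.506)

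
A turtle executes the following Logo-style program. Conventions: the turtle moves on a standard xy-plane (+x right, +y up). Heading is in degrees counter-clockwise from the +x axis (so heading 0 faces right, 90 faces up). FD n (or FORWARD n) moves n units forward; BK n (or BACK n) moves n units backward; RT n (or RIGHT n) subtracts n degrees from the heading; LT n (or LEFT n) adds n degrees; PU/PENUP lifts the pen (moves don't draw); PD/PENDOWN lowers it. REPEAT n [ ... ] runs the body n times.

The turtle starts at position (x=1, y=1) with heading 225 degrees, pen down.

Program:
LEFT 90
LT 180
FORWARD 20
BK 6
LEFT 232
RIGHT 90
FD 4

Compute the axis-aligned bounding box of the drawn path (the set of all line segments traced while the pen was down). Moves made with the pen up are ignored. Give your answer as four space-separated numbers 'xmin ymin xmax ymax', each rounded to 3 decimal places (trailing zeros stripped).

Executing turtle program step by step:
Start: pos=(1,1), heading=225, pen down
LT 90: heading 225 -> 315
LT 180: heading 315 -> 135
FD 20: (1,1) -> (-13.142,15.142) [heading=135, draw]
BK 6: (-13.142,15.142) -> (-8.899,10.899) [heading=135, draw]
LT 232: heading 135 -> 7
RT 90: heading 7 -> 277
FD 4: (-8.899,10.899) -> (-8.412,6.929) [heading=277, draw]
Final: pos=(-8.412,6.929), heading=277, 3 segment(s) drawn

Segment endpoints: x in {-13.142, -8.899, -8.412, 1}, y in {1, 6.929, 10.899, 15.142}
xmin=-13.142, ymin=1, xmax=1, ymax=15.142

Answer: -13.142 1 1 15.142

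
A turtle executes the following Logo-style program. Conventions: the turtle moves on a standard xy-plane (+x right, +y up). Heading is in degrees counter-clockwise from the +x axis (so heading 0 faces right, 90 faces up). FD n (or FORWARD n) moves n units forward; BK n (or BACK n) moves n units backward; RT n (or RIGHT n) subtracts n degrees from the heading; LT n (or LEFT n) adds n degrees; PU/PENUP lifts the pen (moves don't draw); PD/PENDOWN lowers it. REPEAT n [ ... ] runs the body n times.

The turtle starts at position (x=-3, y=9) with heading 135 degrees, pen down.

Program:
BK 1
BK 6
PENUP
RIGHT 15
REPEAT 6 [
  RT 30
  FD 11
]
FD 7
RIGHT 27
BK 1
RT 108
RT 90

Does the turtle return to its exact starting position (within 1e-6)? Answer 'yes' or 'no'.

Answer: no

Derivation:
Executing turtle program step by step:
Start: pos=(-3,9), heading=135, pen down
BK 1: (-3,9) -> (-2.293,8.293) [heading=135, draw]
BK 6: (-2.293,8.293) -> (1.95,4.05) [heading=135, draw]
PU: pen up
RT 15: heading 135 -> 120
REPEAT 6 [
  -- iteration 1/6 --
  RT 30: heading 120 -> 90
  FD 11: (1.95,4.05) -> (1.95,15.05) [heading=90, move]
  -- iteration 2/6 --
  RT 30: heading 90 -> 60
  FD 11: (1.95,15.05) -> (7.45,24.577) [heading=60, move]
  -- iteration 3/6 --
  RT 30: heading 60 -> 30
  FD 11: (7.45,24.577) -> (16.976,30.077) [heading=30, move]
  -- iteration 4/6 --
  RT 30: heading 30 -> 0
  FD 11: (16.976,30.077) -> (27.976,30.077) [heading=0, move]
  -- iteration 5/6 --
  RT 30: heading 0 -> 330
  FD 11: (27.976,30.077) -> (37.502,24.577) [heading=330, move]
  -- iteration 6/6 --
  RT 30: heading 330 -> 300
  FD 11: (37.502,24.577) -> (43.002,15.05) [heading=300, move]
]
FD 7: (43.002,15.05) -> (46.502,8.988) [heading=300, move]
RT 27: heading 300 -> 273
BK 1: (46.502,8.988) -> (46.45,9.987) [heading=273, move]
RT 108: heading 273 -> 165
RT 90: heading 165 -> 75
Final: pos=(46.45,9.987), heading=75, 2 segment(s) drawn

Start position: (-3, 9)
Final position: (46.45, 9.987)
Distance = 49.46; >= 1e-6 -> NOT closed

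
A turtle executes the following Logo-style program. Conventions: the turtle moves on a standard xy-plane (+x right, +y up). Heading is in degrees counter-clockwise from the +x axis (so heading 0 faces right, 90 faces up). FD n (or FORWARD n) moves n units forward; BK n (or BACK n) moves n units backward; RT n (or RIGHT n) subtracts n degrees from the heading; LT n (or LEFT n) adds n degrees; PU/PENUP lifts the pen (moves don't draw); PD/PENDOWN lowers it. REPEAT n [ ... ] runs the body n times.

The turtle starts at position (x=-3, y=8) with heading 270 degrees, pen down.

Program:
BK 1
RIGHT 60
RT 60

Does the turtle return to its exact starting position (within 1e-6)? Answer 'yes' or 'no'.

Executing turtle program step by step:
Start: pos=(-3,8), heading=270, pen down
BK 1: (-3,8) -> (-3,9) [heading=270, draw]
RT 60: heading 270 -> 210
RT 60: heading 210 -> 150
Final: pos=(-3,9), heading=150, 1 segment(s) drawn

Start position: (-3, 8)
Final position: (-3, 9)
Distance = 1; >= 1e-6 -> NOT closed

Answer: no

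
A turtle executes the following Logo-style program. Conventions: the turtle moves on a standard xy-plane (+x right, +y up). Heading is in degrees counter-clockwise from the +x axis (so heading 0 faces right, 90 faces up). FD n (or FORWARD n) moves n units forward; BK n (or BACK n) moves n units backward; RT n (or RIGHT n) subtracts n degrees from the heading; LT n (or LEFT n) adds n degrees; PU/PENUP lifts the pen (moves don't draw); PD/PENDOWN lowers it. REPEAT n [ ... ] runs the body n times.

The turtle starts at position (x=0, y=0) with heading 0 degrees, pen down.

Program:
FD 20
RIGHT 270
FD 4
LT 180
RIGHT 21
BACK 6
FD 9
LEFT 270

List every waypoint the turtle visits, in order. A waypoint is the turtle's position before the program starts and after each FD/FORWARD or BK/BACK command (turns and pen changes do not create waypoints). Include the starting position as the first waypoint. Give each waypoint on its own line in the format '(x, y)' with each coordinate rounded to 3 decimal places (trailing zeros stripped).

Answer: (0, 0)
(20, 0)
(20, 4)
(22.15, 9.601)
(18.925, 1.199)

Derivation:
Executing turtle program step by step:
Start: pos=(0,0), heading=0, pen down
FD 20: (0,0) -> (20,0) [heading=0, draw]
RT 270: heading 0 -> 90
FD 4: (20,0) -> (20,4) [heading=90, draw]
LT 180: heading 90 -> 270
RT 21: heading 270 -> 249
BK 6: (20,4) -> (22.15,9.601) [heading=249, draw]
FD 9: (22.15,9.601) -> (18.925,1.199) [heading=249, draw]
LT 270: heading 249 -> 159
Final: pos=(18.925,1.199), heading=159, 4 segment(s) drawn
Waypoints (5 total):
(0, 0)
(20, 0)
(20, 4)
(22.15, 9.601)
(18.925, 1.199)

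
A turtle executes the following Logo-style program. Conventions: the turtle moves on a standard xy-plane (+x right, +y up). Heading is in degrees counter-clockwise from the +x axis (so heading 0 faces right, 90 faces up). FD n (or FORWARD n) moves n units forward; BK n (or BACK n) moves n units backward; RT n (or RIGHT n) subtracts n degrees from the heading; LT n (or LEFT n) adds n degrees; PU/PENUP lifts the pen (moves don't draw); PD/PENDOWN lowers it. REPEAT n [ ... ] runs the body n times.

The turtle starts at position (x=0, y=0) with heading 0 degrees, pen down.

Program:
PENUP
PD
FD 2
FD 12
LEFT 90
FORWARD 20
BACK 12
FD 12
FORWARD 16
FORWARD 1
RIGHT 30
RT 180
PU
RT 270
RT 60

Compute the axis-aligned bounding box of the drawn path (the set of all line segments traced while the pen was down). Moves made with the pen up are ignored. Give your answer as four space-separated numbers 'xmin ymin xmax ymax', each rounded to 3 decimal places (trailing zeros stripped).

Answer: 0 0 14 37

Derivation:
Executing turtle program step by step:
Start: pos=(0,0), heading=0, pen down
PU: pen up
PD: pen down
FD 2: (0,0) -> (2,0) [heading=0, draw]
FD 12: (2,0) -> (14,0) [heading=0, draw]
LT 90: heading 0 -> 90
FD 20: (14,0) -> (14,20) [heading=90, draw]
BK 12: (14,20) -> (14,8) [heading=90, draw]
FD 12: (14,8) -> (14,20) [heading=90, draw]
FD 16: (14,20) -> (14,36) [heading=90, draw]
FD 1: (14,36) -> (14,37) [heading=90, draw]
RT 30: heading 90 -> 60
RT 180: heading 60 -> 240
PU: pen up
RT 270: heading 240 -> 330
RT 60: heading 330 -> 270
Final: pos=(14,37), heading=270, 7 segment(s) drawn

Segment endpoints: x in {0, 2, 14, 14, 14}, y in {0, 8, 20, 36, 37}
xmin=0, ymin=0, xmax=14, ymax=37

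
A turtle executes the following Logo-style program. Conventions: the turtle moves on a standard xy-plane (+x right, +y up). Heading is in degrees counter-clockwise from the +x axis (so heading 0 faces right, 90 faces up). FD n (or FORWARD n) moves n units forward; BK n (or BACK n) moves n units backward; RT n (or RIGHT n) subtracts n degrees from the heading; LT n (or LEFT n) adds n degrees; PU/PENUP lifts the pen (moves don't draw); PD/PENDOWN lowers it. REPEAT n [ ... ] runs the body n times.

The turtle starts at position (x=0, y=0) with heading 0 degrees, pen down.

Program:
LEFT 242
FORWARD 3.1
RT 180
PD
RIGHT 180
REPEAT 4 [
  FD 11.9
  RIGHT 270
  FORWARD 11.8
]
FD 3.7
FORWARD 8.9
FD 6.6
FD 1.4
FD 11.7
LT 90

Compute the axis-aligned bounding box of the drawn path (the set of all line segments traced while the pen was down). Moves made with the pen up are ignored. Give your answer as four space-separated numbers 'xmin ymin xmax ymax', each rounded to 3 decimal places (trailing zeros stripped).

Executing turtle program step by step:
Start: pos=(0,0), heading=0, pen down
LT 242: heading 0 -> 242
FD 3.1: (0,0) -> (-1.455,-2.737) [heading=242, draw]
RT 180: heading 242 -> 62
PD: pen down
RT 180: heading 62 -> 242
REPEAT 4 [
  -- iteration 1/4 --
  FD 11.9: (-1.455,-2.737) -> (-7.042,-13.244) [heading=242, draw]
  RT 270: heading 242 -> 332
  FD 11.8: (-7.042,-13.244) -> (3.377,-18.784) [heading=332, draw]
  -- iteration 2/4 --
  FD 11.9: (3.377,-18.784) -> (13.884,-24.371) [heading=332, draw]
  RT 270: heading 332 -> 62
  FD 11.8: (13.884,-24.371) -> (19.424,-13.952) [heading=62, draw]
  -- iteration 3/4 --
  FD 11.9: (19.424,-13.952) -> (25.01,-3.445) [heading=62, draw]
  RT 270: heading 62 -> 152
  FD 11.8: (25.01,-3.445) -> (14.591,2.095) [heading=152, draw]
  -- iteration 4/4 --
  FD 11.9: (14.591,2.095) -> (4.084,7.682) [heading=152, draw]
  RT 270: heading 152 -> 242
  FD 11.8: (4.084,7.682) -> (-1.455,-2.737) [heading=242, draw]
]
FD 3.7: (-1.455,-2.737) -> (-3.192,-6.004) [heading=242, draw]
FD 8.9: (-3.192,-6.004) -> (-7.371,-13.862) [heading=242, draw]
FD 6.6: (-7.371,-13.862) -> (-10.469,-19.69) [heading=242, draw]
FD 1.4: (-10.469,-19.69) -> (-11.126,-20.926) [heading=242, draw]
FD 11.7: (-11.126,-20.926) -> (-16.619,-31.256) [heading=242, draw]
LT 90: heading 242 -> 332
Final: pos=(-16.619,-31.256), heading=332, 14 segment(s) drawn

Segment endpoints: x in {-16.619, -11.126, -10.469, -7.371, -7.042, -3.192, -1.455, -1.455, 0, 3.377, 4.084, 13.884, 14.591, 19.424, 25.01}, y in {-31.256, -24.371, -20.926, -19.69, -18.784, -13.952, -13.862, -13.244, -6.004, -3.445, -2.737, -2.737, 0, 2.095, 7.682}
xmin=-16.619, ymin=-31.256, xmax=25.01, ymax=7.682

Answer: -16.619 -31.256 25.01 7.682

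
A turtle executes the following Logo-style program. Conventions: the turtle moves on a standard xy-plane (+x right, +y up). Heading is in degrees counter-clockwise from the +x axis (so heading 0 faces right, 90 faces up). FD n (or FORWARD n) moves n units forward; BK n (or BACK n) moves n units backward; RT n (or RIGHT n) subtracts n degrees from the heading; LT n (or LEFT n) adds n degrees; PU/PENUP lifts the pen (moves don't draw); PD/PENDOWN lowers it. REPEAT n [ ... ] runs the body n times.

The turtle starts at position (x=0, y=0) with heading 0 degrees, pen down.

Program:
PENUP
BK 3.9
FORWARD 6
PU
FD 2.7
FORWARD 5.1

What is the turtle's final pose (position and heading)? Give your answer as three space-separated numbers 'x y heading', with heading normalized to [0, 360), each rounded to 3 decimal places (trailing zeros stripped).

Executing turtle program step by step:
Start: pos=(0,0), heading=0, pen down
PU: pen up
BK 3.9: (0,0) -> (-3.9,0) [heading=0, move]
FD 6: (-3.9,0) -> (2.1,0) [heading=0, move]
PU: pen up
FD 2.7: (2.1,0) -> (4.8,0) [heading=0, move]
FD 5.1: (4.8,0) -> (9.9,0) [heading=0, move]
Final: pos=(9.9,0), heading=0, 0 segment(s) drawn

Answer: 9.9 0 0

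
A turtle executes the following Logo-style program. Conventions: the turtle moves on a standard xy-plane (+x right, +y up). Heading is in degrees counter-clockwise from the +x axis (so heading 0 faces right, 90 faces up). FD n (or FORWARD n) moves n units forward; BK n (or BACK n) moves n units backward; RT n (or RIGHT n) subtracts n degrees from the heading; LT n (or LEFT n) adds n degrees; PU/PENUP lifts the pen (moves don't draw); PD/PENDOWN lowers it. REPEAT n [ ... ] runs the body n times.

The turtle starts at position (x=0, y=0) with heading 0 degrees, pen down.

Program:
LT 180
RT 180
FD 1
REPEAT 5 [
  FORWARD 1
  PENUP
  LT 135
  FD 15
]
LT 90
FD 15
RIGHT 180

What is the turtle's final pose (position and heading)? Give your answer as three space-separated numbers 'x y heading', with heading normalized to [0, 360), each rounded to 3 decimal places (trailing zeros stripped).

Executing turtle program step by step:
Start: pos=(0,0), heading=0, pen down
LT 180: heading 0 -> 180
RT 180: heading 180 -> 0
FD 1: (0,0) -> (1,0) [heading=0, draw]
REPEAT 5 [
  -- iteration 1/5 --
  FD 1: (1,0) -> (2,0) [heading=0, draw]
  PU: pen up
  LT 135: heading 0 -> 135
  FD 15: (2,0) -> (-8.607,10.607) [heading=135, move]
  -- iteration 2/5 --
  FD 1: (-8.607,10.607) -> (-9.314,11.314) [heading=135, move]
  PU: pen up
  LT 135: heading 135 -> 270
  FD 15: (-9.314,11.314) -> (-9.314,-3.686) [heading=270, move]
  -- iteration 3/5 --
  FD 1: (-9.314,-3.686) -> (-9.314,-4.686) [heading=270, move]
  PU: pen up
  LT 135: heading 270 -> 45
  FD 15: (-9.314,-4.686) -> (1.293,5.92) [heading=45, move]
  -- iteration 4/5 --
  FD 1: (1.293,5.92) -> (2,6.627) [heading=45, move]
  PU: pen up
  LT 135: heading 45 -> 180
  FD 15: (2,6.627) -> (-13,6.627) [heading=180, move]
  -- iteration 5/5 --
  FD 1: (-13,6.627) -> (-14,6.627) [heading=180, move]
  PU: pen up
  LT 135: heading 180 -> 315
  FD 15: (-14,6.627) -> (-3.393,-3.979) [heading=315, move]
]
LT 90: heading 315 -> 45
FD 15: (-3.393,-3.979) -> (7.213,6.627) [heading=45, move]
RT 180: heading 45 -> 225
Final: pos=(7.213,6.627), heading=225, 2 segment(s) drawn

Answer: 7.213 6.627 225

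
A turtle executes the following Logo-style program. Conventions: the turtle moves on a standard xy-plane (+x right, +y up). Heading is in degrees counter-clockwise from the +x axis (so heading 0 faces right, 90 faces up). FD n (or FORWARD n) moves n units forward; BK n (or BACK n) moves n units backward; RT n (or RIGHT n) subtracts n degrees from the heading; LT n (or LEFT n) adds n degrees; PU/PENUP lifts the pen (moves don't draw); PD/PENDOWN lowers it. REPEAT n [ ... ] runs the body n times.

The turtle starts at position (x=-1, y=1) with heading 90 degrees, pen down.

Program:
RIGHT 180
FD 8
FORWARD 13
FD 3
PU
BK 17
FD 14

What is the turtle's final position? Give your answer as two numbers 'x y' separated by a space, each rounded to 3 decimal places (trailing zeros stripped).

Executing turtle program step by step:
Start: pos=(-1,1), heading=90, pen down
RT 180: heading 90 -> 270
FD 8: (-1,1) -> (-1,-7) [heading=270, draw]
FD 13: (-1,-7) -> (-1,-20) [heading=270, draw]
FD 3: (-1,-20) -> (-1,-23) [heading=270, draw]
PU: pen up
BK 17: (-1,-23) -> (-1,-6) [heading=270, move]
FD 14: (-1,-6) -> (-1,-20) [heading=270, move]
Final: pos=(-1,-20), heading=270, 3 segment(s) drawn

Answer: -1 -20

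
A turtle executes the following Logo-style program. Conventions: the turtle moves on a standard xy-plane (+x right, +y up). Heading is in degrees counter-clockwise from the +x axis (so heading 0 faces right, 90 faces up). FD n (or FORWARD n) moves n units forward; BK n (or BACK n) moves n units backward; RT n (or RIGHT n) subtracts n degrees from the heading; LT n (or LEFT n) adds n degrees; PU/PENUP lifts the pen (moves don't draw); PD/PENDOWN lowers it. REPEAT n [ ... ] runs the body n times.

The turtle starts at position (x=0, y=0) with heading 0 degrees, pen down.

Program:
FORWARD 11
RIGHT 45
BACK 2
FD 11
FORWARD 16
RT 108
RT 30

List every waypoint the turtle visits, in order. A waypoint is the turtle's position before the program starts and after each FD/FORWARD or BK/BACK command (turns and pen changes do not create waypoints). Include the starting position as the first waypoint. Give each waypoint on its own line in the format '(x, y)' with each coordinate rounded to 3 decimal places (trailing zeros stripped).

Answer: (0, 0)
(11, 0)
(9.586, 1.414)
(17.364, -6.364)
(28.678, -17.678)

Derivation:
Executing turtle program step by step:
Start: pos=(0,0), heading=0, pen down
FD 11: (0,0) -> (11,0) [heading=0, draw]
RT 45: heading 0 -> 315
BK 2: (11,0) -> (9.586,1.414) [heading=315, draw]
FD 11: (9.586,1.414) -> (17.364,-6.364) [heading=315, draw]
FD 16: (17.364,-6.364) -> (28.678,-17.678) [heading=315, draw]
RT 108: heading 315 -> 207
RT 30: heading 207 -> 177
Final: pos=(28.678,-17.678), heading=177, 4 segment(s) drawn
Waypoints (5 total):
(0, 0)
(11, 0)
(9.586, 1.414)
(17.364, -6.364)
(28.678, -17.678)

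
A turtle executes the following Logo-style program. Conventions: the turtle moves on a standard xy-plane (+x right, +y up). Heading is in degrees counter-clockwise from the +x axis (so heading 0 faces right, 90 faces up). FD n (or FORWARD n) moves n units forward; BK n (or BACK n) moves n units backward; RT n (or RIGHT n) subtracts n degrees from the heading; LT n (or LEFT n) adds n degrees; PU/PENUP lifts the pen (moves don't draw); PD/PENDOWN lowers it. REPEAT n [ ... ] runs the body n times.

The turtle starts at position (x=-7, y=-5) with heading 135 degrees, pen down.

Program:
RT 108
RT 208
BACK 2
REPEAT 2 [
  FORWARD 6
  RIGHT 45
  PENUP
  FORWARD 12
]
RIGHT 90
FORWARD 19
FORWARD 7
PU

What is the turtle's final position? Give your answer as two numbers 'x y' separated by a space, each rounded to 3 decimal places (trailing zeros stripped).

Answer: 2.702 19.562

Derivation:
Executing turtle program step by step:
Start: pos=(-7,-5), heading=135, pen down
RT 108: heading 135 -> 27
RT 208: heading 27 -> 179
BK 2: (-7,-5) -> (-5,-5.035) [heading=179, draw]
REPEAT 2 [
  -- iteration 1/2 --
  FD 6: (-5,-5.035) -> (-10.999,-4.93) [heading=179, draw]
  RT 45: heading 179 -> 134
  PU: pen up
  FD 12: (-10.999,-4.93) -> (-19.335,3.702) [heading=134, move]
  -- iteration 2/2 --
  FD 6: (-19.335,3.702) -> (-23.503,8.018) [heading=134, move]
  RT 45: heading 134 -> 89
  PU: pen up
  FD 12: (-23.503,8.018) -> (-23.294,20.016) [heading=89, move]
]
RT 90: heading 89 -> 359
FD 19: (-23.294,20.016) -> (-4.297,19.685) [heading=359, move]
FD 7: (-4.297,19.685) -> (2.702,19.562) [heading=359, move]
PU: pen up
Final: pos=(2.702,19.562), heading=359, 2 segment(s) drawn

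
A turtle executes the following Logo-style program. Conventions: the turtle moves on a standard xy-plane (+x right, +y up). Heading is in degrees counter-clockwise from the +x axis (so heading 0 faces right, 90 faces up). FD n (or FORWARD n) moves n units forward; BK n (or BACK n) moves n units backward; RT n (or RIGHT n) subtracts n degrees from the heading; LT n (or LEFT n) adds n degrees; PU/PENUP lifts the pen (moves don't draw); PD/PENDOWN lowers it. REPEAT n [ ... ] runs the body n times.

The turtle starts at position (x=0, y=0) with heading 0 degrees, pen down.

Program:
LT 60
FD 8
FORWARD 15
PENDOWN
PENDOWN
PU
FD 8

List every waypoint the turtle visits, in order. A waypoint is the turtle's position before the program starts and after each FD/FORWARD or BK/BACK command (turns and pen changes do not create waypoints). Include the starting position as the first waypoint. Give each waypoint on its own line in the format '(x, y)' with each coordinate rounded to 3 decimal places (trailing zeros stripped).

Executing turtle program step by step:
Start: pos=(0,0), heading=0, pen down
LT 60: heading 0 -> 60
FD 8: (0,0) -> (4,6.928) [heading=60, draw]
FD 15: (4,6.928) -> (11.5,19.919) [heading=60, draw]
PD: pen down
PD: pen down
PU: pen up
FD 8: (11.5,19.919) -> (15.5,26.847) [heading=60, move]
Final: pos=(15.5,26.847), heading=60, 2 segment(s) drawn
Waypoints (4 total):
(0, 0)
(4, 6.928)
(11.5, 19.919)
(15.5, 26.847)

Answer: (0, 0)
(4, 6.928)
(11.5, 19.919)
(15.5, 26.847)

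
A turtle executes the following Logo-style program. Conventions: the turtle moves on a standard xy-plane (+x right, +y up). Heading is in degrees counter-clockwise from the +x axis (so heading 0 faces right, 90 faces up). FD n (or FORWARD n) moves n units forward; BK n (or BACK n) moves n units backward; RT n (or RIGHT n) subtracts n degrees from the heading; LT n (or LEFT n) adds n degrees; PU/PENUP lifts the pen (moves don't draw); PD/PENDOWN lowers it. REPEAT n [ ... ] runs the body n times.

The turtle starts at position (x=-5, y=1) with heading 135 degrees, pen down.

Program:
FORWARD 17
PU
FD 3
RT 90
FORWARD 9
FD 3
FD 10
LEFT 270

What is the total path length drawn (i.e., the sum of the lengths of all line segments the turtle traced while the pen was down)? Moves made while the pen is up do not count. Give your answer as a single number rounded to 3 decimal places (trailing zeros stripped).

Executing turtle program step by step:
Start: pos=(-5,1), heading=135, pen down
FD 17: (-5,1) -> (-17.021,13.021) [heading=135, draw]
PU: pen up
FD 3: (-17.021,13.021) -> (-19.142,15.142) [heading=135, move]
RT 90: heading 135 -> 45
FD 9: (-19.142,15.142) -> (-12.778,21.506) [heading=45, move]
FD 3: (-12.778,21.506) -> (-10.657,23.627) [heading=45, move]
FD 10: (-10.657,23.627) -> (-3.586,30.698) [heading=45, move]
LT 270: heading 45 -> 315
Final: pos=(-3.586,30.698), heading=315, 1 segment(s) drawn

Segment lengths:
  seg 1: (-5,1) -> (-17.021,13.021), length = 17
Total = 17

Answer: 17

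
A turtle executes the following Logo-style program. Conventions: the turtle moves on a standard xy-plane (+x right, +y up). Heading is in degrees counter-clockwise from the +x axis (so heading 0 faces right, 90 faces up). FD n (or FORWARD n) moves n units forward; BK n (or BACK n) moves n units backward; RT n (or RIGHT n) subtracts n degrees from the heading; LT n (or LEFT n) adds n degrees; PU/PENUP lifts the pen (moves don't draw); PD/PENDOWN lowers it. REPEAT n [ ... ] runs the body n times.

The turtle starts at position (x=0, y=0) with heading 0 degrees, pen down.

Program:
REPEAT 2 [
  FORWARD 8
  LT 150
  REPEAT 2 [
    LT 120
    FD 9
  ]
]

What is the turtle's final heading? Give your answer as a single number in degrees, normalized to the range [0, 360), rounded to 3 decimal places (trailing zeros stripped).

Answer: 60

Derivation:
Executing turtle program step by step:
Start: pos=(0,0), heading=0, pen down
REPEAT 2 [
  -- iteration 1/2 --
  FD 8: (0,0) -> (8,0) [heading=0, draw]
  LT 150: heading 0 -> 150
  REPEAT 2 [
    -- iteration 1/2 --
    LT 120: heading 150 -> 270
    FD 9: (8,0) -> (8,-9) [heading=270, draw]
    -- iteration 2/2 --
    LT 120: heading 270 -> 30
    FD 9: (8,-9) -> (15.794,-4.5) [heading=30, draw]
  ]
  -- iteration 2/2 --
  FD 8: (15.794,-4.5) -> (22.722,-0.5) [heading=30, draw]
  LT 150: heading 30 -> 180
  REPEAT 2 [
    -- iteration 1/2 --
    LT 120: heading 180 -> 300
    FD 9: (22.722,-0.5) -> (27.222,-8.294) [heading=300, draw]
    -- iteration 2/2 --
    LT 120: heading 300 -> 60
    FD 9: (27.222,-8.294) -> (31.722,-0.5) [heading=60, draw]
  ]
]
Final: pos=(31.722,-0.5), heading=60, 6 segment(s) drawn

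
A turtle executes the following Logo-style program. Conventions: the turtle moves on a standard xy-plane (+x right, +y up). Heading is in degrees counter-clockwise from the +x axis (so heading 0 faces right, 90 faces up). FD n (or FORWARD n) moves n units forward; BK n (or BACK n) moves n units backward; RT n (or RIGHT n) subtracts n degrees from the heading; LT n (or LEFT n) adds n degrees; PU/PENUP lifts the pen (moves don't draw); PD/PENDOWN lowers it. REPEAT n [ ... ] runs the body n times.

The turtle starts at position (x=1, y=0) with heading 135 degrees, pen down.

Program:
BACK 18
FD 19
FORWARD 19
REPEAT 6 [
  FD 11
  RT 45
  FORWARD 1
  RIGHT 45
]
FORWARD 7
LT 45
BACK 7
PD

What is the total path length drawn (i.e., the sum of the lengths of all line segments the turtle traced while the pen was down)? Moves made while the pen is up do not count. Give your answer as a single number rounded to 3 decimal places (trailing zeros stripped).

Answer: 142

Derivation:
Executing turtle program step by step:
Start: pos=(1,0), heading=135, pen down
BK 18: (1,0) -> (13.728,-12.728) [heading=135, draw]
FD 19: (13.728,-12.728) -> (0.293,0.707) [heading=135, draw]
FD 19: (0.293,0.707) -> (-13.142,14.142) [heading=135, draw]
REPEAT 6 [
  -- iteration 1/6 --
  FD 11: (-13.142,14.142) -> (-20.92,21.92) [heading=135, draw]
  RT 45: heading 135 -> 90
  FD 1: (-20.92,21.92) -> (-20.92,22.92) [heading=90, draw]
  RT 45: heading 90 -> 45
  -- iteration 2/6 --
  FD 11: (-20.92,22.92) -> (-13.142,30.698) [heading=45, draw]
  RT 45: heading 45 -> 0
  FD 1: (-13.142,30.698) -> (-12.142,30.698) [heading=0, draw]
  RT 45: heading 0 -> 315
  -- iteration 3/6 --
  FD 11: (-12.142,30.698) -> (-4.364,22.92) [heading=315, draw]
  RT 45: heading 315 -> 270
  FD 1: (-4.364,22.92) -> (-4.364,21.92) [heading=270, draw]
  RT 45: heading 270 -> 225
  -- iteration 4/6 --
  FD 11: (-4.364,21.92) -> (-12.142,14.142) [heading=225, draw]
  RT 45: heading 225 -> 180
  FD 1: (-12.142,14.142) -> (-13.142,14.142) [heading=180, draw]
  RT 45: heading 180 -> 135
  -- iteration 5/6 --
  FD 11: (-13.142,14.142) -> (-20.92,21.92) [heading=135, draw]
  RT 45: heading 135 -> 90
  FD 1: (-20.92,21.92) -> (-20.92,22.92) [heading=90, draw]
  RT 45: heading 90 -> 45
  -- iteration 6/6 --
  FD 11: (-20.92,22.92) -> (-13.142,30.698) [heading=45, draw]
  RT 45: heading 45 -> 0
  FD 1: (-13.142,30.698) -> (-12.142,30.698) [heading=0, draw]
  RT 45: heading 0 -> 315
]
FD 7: (-12.142,30.698) -> (-7.192,25.749) [heading=315, draw]
LT 45: heading 315 -> 0
BK 7: (-7.192,25.749) -> (-14.192,25.749) [heading=0, draw]
PD: pen down
Final: pos=(-14.192,25.749), heading=0, 17 segment(s) drawn

Segment lengths:
  seg 1: (1,0) -> (13.728,-12.728), length = 18
  seg 2: (13.728,-12.728) -> (0.293,0.707), length = 19
  seg 3: (0.293,0.707) -> (-13.142,14.142), length = 19
  seg 4: (-13.142,14.142) -> (-20.92,21.92), length = 11
  seg 5: (-20.92,21.92) -> (-20.92,22.92), length = 1
  seg 6: (-20.92,22.92) -> (-13.142,30.698), length = 11
  seg 7: (-13.142,30.698) -> (-12.142,30.698), length = 1
  seg 8: (-12.142,30.698) -> (-4.364,22.92), length = 11
  seg 9: (-4.364,22.92) -> (-4.364,21.92), length = 1
  seg 10: (-4.364,21.92) -> (-12.142,14.142), length = 11
  seg 11: (-12.142,14.142) -> (-13.142,14.142), length = 1
  seg 12: (-13.142,14.142) -> (-20.92,21.92), length = 11
  seg 13: (-20.92,21.92) -> (-20.92,22.92), length = 1
  seg 14: (-20.92,22.92) -> (-13.142,30.698), length = 11
  seg 15: (-13.142,30.698) -> (-12.142,30.698), length = 1
  seg 16: (-12.142,30.698) -> (-7.192,25.749), length = 7
  seg 17: (-7.192,25.749) -> (-14.192,25.749), length = 7
Total = 142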